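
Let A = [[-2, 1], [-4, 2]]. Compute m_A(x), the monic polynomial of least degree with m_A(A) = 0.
m_A(x) = x^2

The characteristic polynomial factors as x^2. The minimal polynomial is ∏(x - λ)^{k_λ} where k_λ is the size of the largest Jordan block at λ.

For λ = 0: rank(A) = 1, and the largest Jordan block has size 2 (the smallest k with rank(A^k) = rank(A^(k+1))).

So m_A(x) = x^2.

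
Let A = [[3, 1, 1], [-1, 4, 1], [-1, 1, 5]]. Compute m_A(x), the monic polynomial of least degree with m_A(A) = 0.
The characteristic polynomial factors as (x - 4)^3. The minimal polynomial is ∏(x - λ)^{k_λ} where k_λ is the size of the largest Jordan block at λ.

For λ = 4: rank(A - 4I) = 2, and the largest Jordan block has size 3 (the smallest k with rank((A - 4I)^k) = rank((A - 4I)^(k+1))).

So m_A(x) = (x - 4)^3.

m_A(x) = (x - 4)^3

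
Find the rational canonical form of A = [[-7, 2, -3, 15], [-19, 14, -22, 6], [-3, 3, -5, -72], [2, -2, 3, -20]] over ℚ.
R = [[-5, 0, 0, 0], [0, 0, 0, -75], [0, 1, 0, -55], [0, 0, 1, -13]]

The invariant factors of A (the non-unit diagonal entries of the Smith normal form of xI - A over ℚ[x]) are x + 5, (x + 3)(x + 5)^2, each dividing the next. The characteristic polynomial is their product, (x + 3)(x + 5)^3.

The rational canonical form is the block-diagonal matrix of companion matrices C(f_i):
R = [[-5, 0, 0, 0], [0, 0, 0, -75], [0, 1, 0, -55], [0, 0, 1, -13]].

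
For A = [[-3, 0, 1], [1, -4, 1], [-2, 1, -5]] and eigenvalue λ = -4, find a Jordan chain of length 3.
v_1 = [[0, 1, 0]]^T, v_2 = [[0, 0, 1]]^T, v_3 = [[1, 1, -1]]^T

We seek v_1 ∈ ker((A + 4I)^3) \ ker((A + 4I)^2), then set v_{i+1} = (A + 4I) v_i.

One such chain is v_1 = [[0, 1, 0]]^T, v_2 = [[0, 0, 1]]^T, v_3 = [[1, 1, -1]]^T. Check: (A + 4I) v_3 = [[0, 0, 0]]^T = 0.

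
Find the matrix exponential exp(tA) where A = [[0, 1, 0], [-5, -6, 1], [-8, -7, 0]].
A has Jordan form J = [[-2, 1, 0], [0, -2, 1], [0, 0, -2]] with A = PJP^{-1}, so e^{tA} = P e^{tJ} P^{-1}.

For a Jordan block J_k(λ), e^{tJ_k(λ)} = e^{λt} · (I + tN + t^2 N^2/2! + ... + t^{k-1} N^{k-1}/(k-1)!) where N is the nilpotent superdiagonal part.

Assembling the blocks and conjugating back gives the entries of e^{tA} as shown above.

e^{tA} = [[(-t^2 + 4*t + 2)*e^{-2*t}/2, t*(1 - t)*e^{-2*t}, t^2*e^{-2*t}/2], [t*(t - 5)*e^{-2*t}, (2*t^2 - 4*t + 1)*e^{-2*t}, t*(1 - t)*e^{-2*t}], [t*(3*t - 16)*e^{-2*t}/2, t*(3*t - 7)*e^{-2*t}, (-3*t^2 + 4*t + 2)*e^{-2*t}/2]]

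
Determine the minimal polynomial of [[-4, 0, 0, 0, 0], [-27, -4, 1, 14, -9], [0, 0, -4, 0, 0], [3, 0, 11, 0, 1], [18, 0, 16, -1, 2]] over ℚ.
m_A(x) = (x - 1)^2(x + 4)

The characteristic polynomial factors as (x - 1)^2(x + 4)^3. The minimal polynomial is ∏(x - λ)^{k_λ} where k_λ is the size of the largest Jordan block at λ.

For λ = -4: rank(A + 4I) = 2, and the largest Jordan block has size 1 (the smallest k with rank((A + 4I)^k) = rank((A + 4I)^(k+1))).
For λ = 1: rank(A - I) = 4, and the largest Jordan block has size 2 (the smallest k with rank((A - I)^k) = rank((A - I)^(k+1))).

So m_A(x) = (x - 1)^2(x + 4).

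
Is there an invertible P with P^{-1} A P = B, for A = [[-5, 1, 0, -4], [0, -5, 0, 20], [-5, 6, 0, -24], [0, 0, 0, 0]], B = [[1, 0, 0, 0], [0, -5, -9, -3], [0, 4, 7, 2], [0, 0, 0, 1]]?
trace(A) = -10 but trace(B) = 4. The trace is a similarity invariant, so A and B are not similar.

No.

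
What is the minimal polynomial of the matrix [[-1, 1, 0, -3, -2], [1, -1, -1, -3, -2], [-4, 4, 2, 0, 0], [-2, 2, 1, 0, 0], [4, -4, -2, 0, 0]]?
m_A(x) = x^2

The characteristic polynomial factors as x^5. The minimal polynomial is ∏(x - λ)^{k_λ} where k_λ is the size of the largest Jordan block at λ.

For λ = 0: rank(A) = 2, and the largest Jordan block has size 2 (the smallest k with rank(A^k) = rank(A^(k+1))).

So m_A(x) = x^2.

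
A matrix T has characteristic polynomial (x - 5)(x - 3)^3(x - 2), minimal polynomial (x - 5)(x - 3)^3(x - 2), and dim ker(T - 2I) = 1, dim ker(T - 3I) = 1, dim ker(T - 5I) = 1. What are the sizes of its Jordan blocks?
λ = 2: algebraic multiplicity 1 (exponent in χ_T), largest block size 1 (exponent in m_T), 1 block (geometric multiplicity). This forces block sizes [1].
λ = 3: algebraic multiplicity 3 (exponent in χ_T), largest block size 3 (exponent in m_T), 1 block (geometric multiplicity). This forces block sizes [3].
λ = 5: algebraic multiplicity 1 (exponent in χ_T), largest block size 1 (exponent in m_T), 1 block (geometric multiplicity). This forces block sizes [1].

Jordan blocks: (2, 1), (3, 3), (5, 1)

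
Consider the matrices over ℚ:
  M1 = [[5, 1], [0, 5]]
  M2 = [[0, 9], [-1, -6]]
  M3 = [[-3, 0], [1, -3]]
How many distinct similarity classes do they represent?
Characteristic polynomials: χ_{M1} = (x - 5)^2, χ_{M2} = (x + 3)^2, χ_{M3} = (x + 3)^2.

{M1}: invariant factors (x - 5)^2.

{M2, M3}: invariant factors (x + 3)^2.

Matrices are similar if and only if their invariant-factor lists agree; the partition into similarity classes is {M1}, {M2, M3}.

2 classes: {M1}, {M2, M3}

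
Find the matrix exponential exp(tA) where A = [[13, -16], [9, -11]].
e^{tA} = [[(12*t + 1)*e^{t}, -16*t*e^{t}], [9*t*e^{t}, (1 - 12*t)*e^{t}]]

A has Jordan form J = [[1, 1], [0, 1]] with A = PJP^{-1}, so e^{tA} = P e^{tJ} P^{-1}.

For a Jordan block J_k(λ), e^{tJ_k(λ)} = e^{λt} · (I + tN + t^2 N^2/2! + ... + t^{k-1} N^{k-1}/(k-1)!) where N is the nilpotent superdiagonal part.

Assembling the blocks and conjugating back gives the entries of e^{tA} as shown above.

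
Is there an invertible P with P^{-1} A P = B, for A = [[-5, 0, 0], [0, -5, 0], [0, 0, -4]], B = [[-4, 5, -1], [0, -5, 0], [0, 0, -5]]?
Two matrices over a field are similar if and only if they have the same invariant factors.

Both A and B have characteristic polynomial (x + 4)(x + 5)^2 and minimal polynomial (x + 4)(x + 5). Computing further, both have invariant factors x + 5, (x + 4)(x + 5). Hence A and B are similar.

Yes.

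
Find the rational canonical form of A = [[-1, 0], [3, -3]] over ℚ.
The invariant factors of A (the non-unit diagonal entries of the Smith normal form of xI - A over ℚ[x]) are (x + 1)(x + 3), each dividing the next. The characteristic polynomial is their product, (x + 1)(x + 3).

The rational canonical form is the block-diagonal matrix of companion matrices C(f_i):
R = [[0, -3], [1, -4]].

R = [[0, -3], [1, -4]]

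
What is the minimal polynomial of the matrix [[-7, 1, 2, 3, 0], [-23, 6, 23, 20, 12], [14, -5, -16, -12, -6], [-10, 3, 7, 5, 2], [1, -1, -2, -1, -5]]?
m_A(x) = (x + 3)^2(x + 4)^2

The characteristic polynomial factors as (x + 3)^3(x + 4)^2. The minimal polynomial is ∏(x - λ)^{k_λ} where k_λ is the size of the largest Jordan block at λ.

For λ = -4: rank(A + 4I) = 4, and the largest Jordan block has size 2 (the smallest k with rank((A + 4I)^k) = rank((A + 4I)^(k+1))).
For λ = -3: rank(A + 3I) = 3, and the largest Jordan block has size 2 (the smallest k with rank((A + 3I)^k) = rank((A + 3I)^(k+1))).

So m_A(x) = (x + 3)^2(x + 4)^2.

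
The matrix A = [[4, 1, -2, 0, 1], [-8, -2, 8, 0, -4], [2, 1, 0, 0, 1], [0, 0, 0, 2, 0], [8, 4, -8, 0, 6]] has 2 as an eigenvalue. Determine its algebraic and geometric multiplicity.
The characteristic polynomial is (x - 2)^5, so the factor x - 2 appears with exponent 5: the algebraic multiplicity is 5.

rank(A - 2I) = 1, so the eigenspace has dimension 5 - 1 = 4: the geometric multiplicity is 4.

Since 4 < 5, A is not diagonalizable.

algebraic multiplicity 5, geometric multiplicity 4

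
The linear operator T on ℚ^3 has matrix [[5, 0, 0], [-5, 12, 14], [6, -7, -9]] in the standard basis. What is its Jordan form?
The characteristic polynomial is det(xI - A) = (x - 5)^2(x + 2), so the eigenvalues are -2 (algebraic multiplicity 1), 5 (algebraic multiplicity 2).

For λ = -2: algebraic multiplicity 1 gives one 1×1 block.

For λ = 5: rank(A - 5I) = 2, rank((A - 5I)^2) = 1. The eigenspace has dimension 3 - 2 = 1, so there is 1 Jordan block; the rank sequence gives block sizes [2].

Assembling the blocks gives the Jordan form J above.

J = [[-2, 0, 0], [0, 5, 1], [0, 0, 5]]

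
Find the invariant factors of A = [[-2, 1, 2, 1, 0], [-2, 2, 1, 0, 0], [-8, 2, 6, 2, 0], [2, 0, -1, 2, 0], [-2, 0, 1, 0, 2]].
x - 2, (x - 2)^2, (x - 2)^2

The Jordan structure of A has elementary divisors (x - 2)^2, (x - 2)^2, (x - 2). Arranging the block sizes at each eigenvalue in decreasing order and taking row products gives the invariant factors.

Invariant factors (smallest first, each dividing the next): x - 2, (x - 2)^2, (x - 2)^2.

Check: the last factor (x - 2)^2 is the minimal polynomial, and the product (x - 2)^5 is the characteristic polynomial.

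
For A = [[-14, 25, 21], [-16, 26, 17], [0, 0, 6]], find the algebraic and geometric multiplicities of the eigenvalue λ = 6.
algebraic multiplicity 3, geometric multiplicity 1

The characteristic polynomial is (x - 6)^3, so the factor x - 6 appears with exponent 3: the algebraic multiplicity is 3.

rank(A - 6I) = 2, so the eigenspace has dimension 3 - 2 = 1: the geometric multiplicity is 1.

Since 1 < 3, A is not diagonalizable.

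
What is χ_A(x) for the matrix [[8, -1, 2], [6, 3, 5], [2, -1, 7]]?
χ_A(x) = (x - 6)^3

xI - A = [[x - 8, 1, -2], [-6, x - 3, -5], [-2, 1, x - 7]].

Expanding det(xI - A) along the first row:
det(xI - A) = + (x - 8)·det([[x - 3, -5], [1, x - 7]]) - (1)·det([[-6, -5], [-2, x - 7]]) + (-2)·det([[-6, x - 3], [-2, 1]]).

Evaluating gives χ_A(x) = x^3 - 18x^2 + 108x - 216 = (x - 6)^3.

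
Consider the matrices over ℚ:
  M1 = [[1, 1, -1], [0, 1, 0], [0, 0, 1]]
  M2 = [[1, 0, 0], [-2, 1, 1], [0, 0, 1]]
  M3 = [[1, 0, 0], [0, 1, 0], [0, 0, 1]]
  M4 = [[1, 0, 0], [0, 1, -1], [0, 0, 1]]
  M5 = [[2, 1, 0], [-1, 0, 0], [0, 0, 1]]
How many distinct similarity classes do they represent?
2 classes: {M1, M2, M4, M5}, {M3}

Characteristic polynomials: χ_{M1} = (x - 1)^3, χ_{M2} = (x - 1)^3, χ_{M3} = (x - 1)^3, χ_{M4} = (x - 1)^3, χ_{M5} = (x - 1)^3.

{M1, M2, M4, M5}: invariant factors x - 1, (x - 1)^2.

{M3}: invariant factors x - 1, x - 1, x - 1.

Matrices are similar if and only if their invariant-factor lists agree; the partition into similarity classes is {M1, M2, M4, M5}, {M3}.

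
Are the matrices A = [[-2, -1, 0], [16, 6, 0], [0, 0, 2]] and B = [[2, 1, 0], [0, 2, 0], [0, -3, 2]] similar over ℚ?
Yes.

Two matrices over a field are similar if and only if they have the same invariant factors.

Both A and B have characteristic polynomial (x - 2)^3 and minimal polynomial (x - 2)^2. Computing further, both have invariant factors x - 2, (x - 2)^2. Hence A and B are similar.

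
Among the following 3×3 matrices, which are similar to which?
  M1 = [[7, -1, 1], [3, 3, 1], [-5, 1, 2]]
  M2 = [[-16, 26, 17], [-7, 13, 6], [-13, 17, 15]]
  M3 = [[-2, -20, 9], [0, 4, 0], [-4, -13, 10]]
1 class: {M1, M2, M3}

Characteristic polynomials: χ_{M1} = (x - 4)^3, χ_{M2} = (x - 4)^3, χ_{M3} = (x - 4)^3.

{M1, M2, M3}: invariant factors (x - 4)^3.

Matrices are similar if and only if their invariant-factor lists agree; the partition into similarity classes is {M1, M2, M3}.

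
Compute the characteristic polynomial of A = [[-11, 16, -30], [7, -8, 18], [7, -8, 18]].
xI - A = [[x + 11, -16, 30], [-7, x + 8, -18], [-7, 8, x - 18]].

Expanding det(xI - A) along the first row:
det(xI - A) = + (x + 11)·det([[x + 8, -18], [8, x - 18]]) - (-16)·det([[-7, -18], [-7, x - 18]]) + (30)·det([[-7, x + 8], [-7, 8]]).

Evaluating gives χ_A(x) = x^3 + x^2 - 12x = x(x - 3)(x + 4).

χ_A(x) = x(x - 3)(x + 4)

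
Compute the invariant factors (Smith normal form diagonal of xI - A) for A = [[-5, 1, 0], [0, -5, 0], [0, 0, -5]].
The Jordan structure of A has elementary divisors (x + 5)^2, (x + 5). Arranging the block sizes at each eigenvalue in decreasing order and taking row products gives the invariant factors.

Invariant factors (smallest first, each dividing the next): x + 5, (x + 5)^2.

Check: the last factor (x + 5)^2 is the minimal polynomial, and the product (x + 5)^3 is the characteristic polynomial.

x + 5, (x + 5)^2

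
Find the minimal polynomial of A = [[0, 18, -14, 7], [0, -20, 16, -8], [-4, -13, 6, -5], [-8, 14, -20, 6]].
m_A(x) = x^2(x + 4)^2

The characteristic polynomial factors as x^2(x + 4)^2. The minimal polynomial is ∏(x - λ)^{k_λ} where k_λ is the size of the largest Jordan block at λ.

For λ = -4: rank(A + 4I) = 3, and the largest Jordan block has size 2 (the smallest k with rank((A + 4I)^k) = rank((A + 4I)^(k+1))).
For λ = 0: rank(A) = 3, and the largest Jordan block has size 2 (the smallest k with rank(A^k) = rank(A^(k+1))).

So m_A(x) = x^2(x + 4)^2.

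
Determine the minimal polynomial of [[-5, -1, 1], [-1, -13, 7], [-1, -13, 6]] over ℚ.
The characteristic polynomial factors as (x + 4)^3. The minimal polynomial is ∏(x - λ)^{k_λ} where k_λ is the size of the largest Jordan block at λ.

For λ = -4: rank(A + 4I) = 2, and the largest Jordan block has size 3 (the smallest k with rank((A + 4I)^k) = rank((A + 4I)^(k+1))).

So m_A(x) = (x + 4)^3.

m_A(x) = (x + 4)^3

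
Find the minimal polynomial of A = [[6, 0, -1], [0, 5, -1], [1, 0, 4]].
The characteristic polynomial factors as (x - 5)^3. The minimal polynomial is ∏(x - λ)^{k_λ} where k_λ is the size of the largest Jordan block at λ.

For λ = 5: rank(A - 5I) = 2, and the largest Jordan block has size 3 (the smallest k with rank((A - 5I)^k) = rank((A - 5I)^(k+1))).

So m_A(x) = (x - 5)^3.

m_A(x) = (x - 5)^3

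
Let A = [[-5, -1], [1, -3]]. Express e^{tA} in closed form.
e^{tA} = [[(1 - t)*e^{-4*t}, -t*e^{-4*t}], [t*e^{-4*t}, (t + 1)*e^{-4*t}]]

A has Jordan form J = [[-4, 1], [0, -4]] with A = PJP^{-1}, so e^{tA} = P e^{tJ} P^{-1}.

For a Jordan block J_k(λ), e^{tJ_k(λ)} = e^{λt} · (I + tN + t^2 N^2/2! + ... + t^{k-1} N^{k-1}/(k-1)!) where N is the nilpotent superdiagonal part.

Assembling the blocks and conjugating back gives the entries of e^{tA} as shown above.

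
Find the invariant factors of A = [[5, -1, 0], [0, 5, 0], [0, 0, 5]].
The Jordan structure of A has elementary divisors (x - 5)^2, (x - 5). Arranging the block sizes at each eigenvalue in decreasing order and taking row products gives the invariant factors.

Invariant factors (smallest first, each dividing the next): x - 5, (x - 5)^2.

Check: the last factor (x - 5)^2 is the minimal polynomial, and the product (x - 5)^3 is the characteristic polynomial.

x - 5, (x - 5)^2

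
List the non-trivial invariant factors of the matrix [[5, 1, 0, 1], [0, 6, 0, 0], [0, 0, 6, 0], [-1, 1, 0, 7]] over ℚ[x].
x - 6, x - 6, (x - 6)^2

The Jordan structure of A has elementary divisors (x - 6)^2, (x - 6), (x - 6). Arranging the block sizes at each eigenvalue in decreasing order and taking row products gives the invariant factors.

Invariant factors (smallest first, each dividing the next): x - 6, x - 6, (x - 6)^2.

Check: the last factor (x - 6)^2 is the minimal polynomial, and the product (x - 6)^4 is the characteristic polynomial.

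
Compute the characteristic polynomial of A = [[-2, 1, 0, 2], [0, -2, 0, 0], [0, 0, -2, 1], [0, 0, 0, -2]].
xI - A = [[x + 2, -1, 0, -2], [0, x + 2, 0, 0], [0, 0, x + 2, -1], [0, 0, 0, x + 2]].

Expanding det(xI - A) along the first row:
det(xI - A) = + (x + 2)·det([[x + 2, 0, 0], [0, x + 2, -1], [0, 0, x + 2]]) - (-1)·det([[0, 0, 0], [0, x + 2, -1], [0, 0, x + 2]]) + (0)·det([[0, x + 2, 0], [0, 0, -1], [0, 0, x + 2]]) - (-2)·det([[0, x + 2, 0], [0, 0, x + 2], [0, 0, 0]]).

Evaluating gives χ_A(x) = x^4 + 8x^3 + 24x^2 + 32x + 16 = (x + 2)^4.

χ_A(x) = (x + 2)^4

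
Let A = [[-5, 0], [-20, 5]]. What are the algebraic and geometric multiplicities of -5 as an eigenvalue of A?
algebraic multiplicity 1, geometric multiplicity 1

The characteristic polynomial is (x - 5)(x + 5), so the factor x + 5 appears with exponent 1: the algebraic multiplicity is 1.

rank(A + 5I) = 1, so the eigenspace has dimension 2 - 1 = 1: the geometric multiplicity is 1.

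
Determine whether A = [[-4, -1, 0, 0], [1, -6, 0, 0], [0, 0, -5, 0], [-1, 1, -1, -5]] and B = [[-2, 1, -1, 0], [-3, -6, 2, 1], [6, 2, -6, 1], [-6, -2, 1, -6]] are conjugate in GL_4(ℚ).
Yes.

Two matrices over a field are similar if and only if they have the same invariant factors.

Both A and B have characteristic polynomial (x + 5)^4 and minimal polynomial (x + 5)^2. Computing further, both have invariant factors (x + 5)^2, (x + 5)^2. Hence A and B are similar.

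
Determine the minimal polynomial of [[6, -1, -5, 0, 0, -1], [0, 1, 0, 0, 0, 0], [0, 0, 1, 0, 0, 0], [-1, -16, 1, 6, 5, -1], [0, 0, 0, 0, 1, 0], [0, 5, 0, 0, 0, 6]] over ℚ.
m_A(x) = (x - 6)^3(x - 1)

The characteristic polynomial factors as (x - 6)^3(x - 1)^3. The minimal polynomial is ∏(x - λ)^{k_λ} where k_λ is the size of the largest Jordan block at λ.

For λ = 1: rank(A - I) = 3, and the largest Jordan block has size 1 (the smallest k with rank((A - I)^k) = rank((A - I)^(k+1))).
For λ = 6: rank(A - 6I) = 5, and the largest Jordan block has size 3 (the smallest k with rank((A - 6I)^k) = rank((A - 6I)^(k+1))).

So m_A(x) = (x - 6)^3(x - 1).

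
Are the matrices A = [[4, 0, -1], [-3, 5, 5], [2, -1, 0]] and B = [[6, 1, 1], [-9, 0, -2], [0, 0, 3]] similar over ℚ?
Two matrices over a field are similar if and only if they have the same invariant factors.

Both A and B have characteristic polynomial (x - 3)^3 and minimal polynomial (x - 3)^3. Computing further, both have invariant factors (x - 3)^3. Hence A and B are similar.

Yes.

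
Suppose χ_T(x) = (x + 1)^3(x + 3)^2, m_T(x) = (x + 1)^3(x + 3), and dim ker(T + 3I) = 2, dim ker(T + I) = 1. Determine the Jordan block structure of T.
λ = -3: algebraic multiplicity 2 (exponent in χ_T), largest block size 1 (exponent in m_T), 2 blocks (geometric multiplicity). These force block sizes [1, 1].
λ = -1: algebraic multiplicity 3 (exponent in χ_T), largest block size 3 (exponent in m_T), 1 block (geometric multiplicity). This forces block sizes [3].

Jordan blocks: (-3, 1), (-3, 1), (-1, 3)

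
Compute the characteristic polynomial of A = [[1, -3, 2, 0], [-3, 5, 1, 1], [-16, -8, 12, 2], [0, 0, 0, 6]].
xI - A = [[x - 1, 3, -2, 0], [3, x - 5, -1, -1], [16, 8, x - 12, -2], [0, 0, 0, x - 6]].

Expanding det(xI - A) along the first row:
det(xI - A) = + (x - 1)·det([[x - 5, -1, -1], [8, x - 12, -2], [0, 0, x - 6]]) - (3)·det([[3, -1, -1], [16, x - 12, -2], [0, 0, x - 6]]) + (-2)·det([[3, x - 5, -1], [16, 8, -2], [0, 0, x - 6]]) - (0)·det([[3, x - 5, -1], [16, 8, x - 12], [0, 0, 0]]).

Evaluating gives χ_A(x) = x^4 - 24x^3 + 216x^2 - 864x + 1296 = (x - 6)^4.

χ_A(x) = (x - 6)^4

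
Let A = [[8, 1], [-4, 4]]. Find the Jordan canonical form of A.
J = [[6, 1], [0, 6]]

The characteristic polynomial is det(xI - A) = (x - 6)^2, so the eigenvalues are 6 (algebraic multiplicity 2).

For λ = 6: rank(A - 6I) = 1, rank((A - 6I)^2) = 0. The eigenspace has dimension 2 - 1 = 1, so there is 1 Jordan block; the rank sequence gives block sizes [2].

Assembling the blocks gives the Jordan form J above.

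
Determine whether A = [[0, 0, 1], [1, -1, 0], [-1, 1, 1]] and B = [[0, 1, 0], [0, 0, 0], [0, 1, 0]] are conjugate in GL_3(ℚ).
No.

Both have characteristic polynomial x^3, but the minimal polynomial of A is x^3 while the minimal polynomial of B is x^2. The minimal polynomial is a similarity invariant, so A and B are not similar.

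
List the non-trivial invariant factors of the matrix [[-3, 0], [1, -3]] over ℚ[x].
(x + 3)^2

The Jordan structure of A has elementary divisors (x + 3)^2. Arranging the block sizes at each eigenvalue in decreasing order and taking row products gives the invariant factors.

Invariant factors (smallest first, each dividing the next): (x + 3)^2.

Check: the last factor (x + 3)^2 is the minimal polynomial, and the product (x + 3)^2 is the characteristic polynomial.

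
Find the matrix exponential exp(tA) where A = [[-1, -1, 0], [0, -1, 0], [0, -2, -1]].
e^{tA} = [[e^{-t}, -t*e^{-t}, 0], [0, e^{-t}, 0], [0, -2*t*e^{-t}, e^{-t}]]

A has Jordan form J = [[-1, 1, 0], [0, -1, 0], [0, 0, -1]] with A = PJP^{-1}, so e^{tA} = P e^{tJ} P^{-1}.

For a Jordan block J_k(λ), e^{tJ_k(λ)} = e^{λt} · (I + tN + t^2 N^2/2! + ... + t^{k-1} N^{k-1}/(k-1)!) where N is the nilpotent superdiagonal part.

Assembling the blocks and conjugating back gives the entries of e^{tA} as shown above.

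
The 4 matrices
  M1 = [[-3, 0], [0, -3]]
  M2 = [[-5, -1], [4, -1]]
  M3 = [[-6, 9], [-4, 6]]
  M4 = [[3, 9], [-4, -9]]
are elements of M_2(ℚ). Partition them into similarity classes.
Characteristic polynomials: χ_{M1} = (x + 3)^2, χ_{M2} = (x + 3)^2, χ_{M3} = x^2, χ_{M4} = (x + 3)^2.

{M1}: invariant factors x + 3, x + 3.

{M2, M4}: invariant factors (x + 3)^2.

{M3}: invariant factors x^2.

Matrices are similar if and only if their invariant-factor lists agree; the partition into similarity classes is {M1}, {M2, M4}, {M3}.

3 classes: {M1}, {M2, M4}, {M3}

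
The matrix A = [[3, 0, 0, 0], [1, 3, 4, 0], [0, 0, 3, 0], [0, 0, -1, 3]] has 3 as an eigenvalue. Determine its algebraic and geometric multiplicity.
The characteristic polynomial is (x - 3)^4, so the factor x - 3 appears with exponent 4: the algebraic multiplicity is 4.

rank(A - 3I) = 2, so the eigenspace has dimension 4 - 2 = 2: the geometric multiplicity is 2.

Since 2 < 4, A is not diagonalizable.

algebraic multiplicity 4, geometric multiplicity 2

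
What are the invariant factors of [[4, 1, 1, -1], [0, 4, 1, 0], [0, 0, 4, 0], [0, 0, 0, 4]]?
x - 4, (x - 4)^3

The Jordan structure of A has elementary divisors (x - 4)^3, (x - 4). Arranging the block sizes at each eigenvalue in decreasing order and taking row products gives the invariant factors.

Invariant factors (smallest first, each dividing the next): x - 4, (x - 4)^3.

Check: the last factor (x - 4)^3 is the minimal polynomial, and the product (x - 4)^4 is the characteristic polynomial.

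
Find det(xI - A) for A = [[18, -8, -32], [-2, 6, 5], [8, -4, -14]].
χ_A(x) = (x - 4)^2(x - 2)

xI - A = [[x - 18, 8, 32], [2, x - 6, -5], [-8, 4, x + 14]].

Expanding det(xI - A) along the first row:
det(xI - A) = + (x - 18)·det([[x - 6, -5], [4, x + 14]]) - (8)·det([[2, -5], [-8, x + 14]]) + (32)·det([[2, x - 6], [-8, 4]]).

Evaluating gives χ_A(x) = x^3 - 10x^2 + 32x - 32 = (x - 4)^2(x - 2).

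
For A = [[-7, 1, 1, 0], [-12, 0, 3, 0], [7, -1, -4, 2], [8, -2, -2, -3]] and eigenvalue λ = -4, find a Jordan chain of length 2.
We seek v_1 ∈ ker((A + 4I)^2) \ ker(A + 4I), then set v_{i+1} = (A + 4I) v_i.

One such chain is v_1 = [[0, 0, 1, 0]]^T, v_2 = [[1, 3, 0, -2]]^T. Check: (A + 4I) v_2 = [[0, 0, 0, 0]]^T = 0.

v_1 = [[0, 0, 1, 0]]^T, v_2 = [[1, 3, 0, -2]]^T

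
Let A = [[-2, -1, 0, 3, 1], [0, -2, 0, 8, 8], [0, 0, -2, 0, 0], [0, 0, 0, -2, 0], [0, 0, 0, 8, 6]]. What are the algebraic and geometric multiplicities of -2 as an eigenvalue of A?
The characteristic polynomial is (x - 6)(x + 2)^4, so the factor x + 2 appears with exponent 4: the algebraic multiplicity is 4.

rank(A + 2I) = 2, so the eigenspace has dimension 5 - 2 = 3: the geometric multiplicity is 3.

Since 3 < 4, A is not diagonalizable.

algebraic multiplicity 4, geometric multiplicity 3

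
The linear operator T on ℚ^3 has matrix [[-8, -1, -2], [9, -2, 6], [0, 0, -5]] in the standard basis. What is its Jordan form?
The characteristic polynomial is det(xI - A) = (x + 5)^3, so the eigenvalues are -5 (algebraic multiplicity 3).

For λ = -5: rank(A + 5I) = 1, rank((A + 5I)^2) = 0. The eigenspace has dimension 3 - 1 = 2, so there are 2 Jordan blocks; the rank sequence gives block sizes [2, 1].

Assembling the blocks gives the Jordan form J above.

J = [[-5, 1, 0], [0, -5, 0], [0, 0, -5]]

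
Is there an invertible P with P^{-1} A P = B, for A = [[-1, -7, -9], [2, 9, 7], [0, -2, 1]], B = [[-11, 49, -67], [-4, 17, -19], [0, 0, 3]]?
Yes.

Two matrices over a field are similar if and only if they have the same invariant factors.

Both A and B have characteristic polynomial (x - 3)^3 and minimal polynomial (x - 3)^3. Computing further, both have invariant factors (x - 3)^3. Hence A and B are similar.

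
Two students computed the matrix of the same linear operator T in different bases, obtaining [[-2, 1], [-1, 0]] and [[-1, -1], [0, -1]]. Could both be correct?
Two matrices over a field are similar if and only if they have the same invariant factors.

Both A and B have characteristic polynomial (x + 1)^2 and minimal polynomial (x + 1)^2. Computing further, both have invariant factors (x + 1)^2. Hence A and B are similar.

Yes.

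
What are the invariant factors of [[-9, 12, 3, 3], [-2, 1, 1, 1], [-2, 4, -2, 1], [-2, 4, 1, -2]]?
x + 3, x + 3, (x + 3)^2

The Jordan structure of A has elementary divisors (x + 3)^2, (x + 3), (x + 3). Arranging the block sizes at each eigenvalue in decreasing order and taking row products gives the invariant factors.

Invariant factors (smallest first, each dividing the next): x + 3, x + 3, (x + 3)^2.

Check: the last factor (x + 3)^2 is the minimal polynomial, and the product (x + 3)^4 is the characteristic polynomial.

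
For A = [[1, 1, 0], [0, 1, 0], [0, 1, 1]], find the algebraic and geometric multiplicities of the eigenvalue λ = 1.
The characteristic polynomial is (x - 1)^3, so the factor x - 1 appears with exponent 3: the algebraic multiplicity is 3.

rank(A - I) = 1, so the eigenspace has dimension 3 - 1 = 2: the geometric multiplicity is 2.

Since 2 < 3, A is not diagonalizable.

algebraic multiplicity 3, geometric multiplicity 2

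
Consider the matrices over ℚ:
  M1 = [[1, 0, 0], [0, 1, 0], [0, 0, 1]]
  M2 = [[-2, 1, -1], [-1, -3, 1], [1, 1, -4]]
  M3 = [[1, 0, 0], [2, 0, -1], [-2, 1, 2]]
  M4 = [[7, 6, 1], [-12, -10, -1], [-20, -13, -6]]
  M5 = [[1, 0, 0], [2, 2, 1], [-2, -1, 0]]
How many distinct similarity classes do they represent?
Characteristic polynomials: χ_{M1} = (x - 1)^3, χ_{M2} = (x + 3)^3, χ_{M3} = (x - 1)^3, χ_{M4} = (x + 3)^3, χ_{M5} = (x - 1)^3.

{M1}: invariant factors x - 1, x - 1, x - 1.

{M2, M4}: invariant factors (x + 3)^3.

{M3, M5}: invariant factors x - 1, (x - 1)^2.

Matrices are similar if and only if their invariant-factor lists agree; the partition into similarity classes is {M1}, {M2, M4}, {M3, M5}.

3 classes: {M1}, {M2, M4}, {M3, M5}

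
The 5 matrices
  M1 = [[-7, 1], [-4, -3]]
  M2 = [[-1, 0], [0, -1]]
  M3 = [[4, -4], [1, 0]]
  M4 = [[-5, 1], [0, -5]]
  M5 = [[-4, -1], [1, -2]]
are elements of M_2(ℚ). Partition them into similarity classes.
Characteristic polynomials: χ_{M1} = (x + 5)^2, χ_{M2} = (x + 1)^2, χ_{M3} = (x - 2)^2, χ_{M4} = (x + 5)^2, χ_{M5} = (x + 3)^2.

{M1, M4}: invariant factors (x + 5)^2.

{M2}: invariant factors x + 1, x + 1.

{M3}: invariant factors (x - 2)^2.

{M5}: invariant factors (x + 3)^2.

Matrices are similar if and only if their invariant-factor lists agree; the partition into similarity classes is {M1, M4}, {M2}, {M3}, {M5}.

4 classes: {M1, M4}, {M2}, {M3}, {M5}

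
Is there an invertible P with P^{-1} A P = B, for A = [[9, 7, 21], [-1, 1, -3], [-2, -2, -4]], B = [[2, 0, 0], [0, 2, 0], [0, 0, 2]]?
Both have characteristic polynomial (x - 2)^3, but the minimal polynomial of A is (x - 2)^2 while the minimal polynomial of B is x - 2. The minimal polynomial is a similarity invariant, so A and B are not similar.

No.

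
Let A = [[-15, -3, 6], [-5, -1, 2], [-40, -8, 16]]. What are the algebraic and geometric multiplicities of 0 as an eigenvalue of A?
The characteristic polynomial is x^3, so the factor x appears with exponent 3: the algebraic multiplicity is 3.

rank(A) = 1, so the eigenspace has dimension 3 - 1 = 2: the geometric multiplicity is 2.

Since 2 < 3, A is not diagonalizable.

algebraic multiplicity 3, geometric multiplicity 2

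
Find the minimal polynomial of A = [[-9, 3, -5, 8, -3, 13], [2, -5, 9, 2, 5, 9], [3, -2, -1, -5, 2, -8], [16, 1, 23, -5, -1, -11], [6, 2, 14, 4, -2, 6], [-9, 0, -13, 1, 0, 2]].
The characteristic polynomial factors as x^2(x + 5)^4. The minimal polynomial is ∏(x - λ)^{k_λ} where k_λ is the size of the largest Jordan block at λ.

For λ = -5: rank(A + 5I) = 4, and the largest Jordan block has size 2 (the smallest k with rank((A + 5I)^k) = rank((A + 5I)^(k+1))).
For λ = 0: rank(A) = 4, and the largest Jordan block has size 1 (the smallest k with rank(A^k) = rank(A^(k+1))).

So m_A(x) = x(x + 5)^2.

m_A(x) = x(x + 5)^2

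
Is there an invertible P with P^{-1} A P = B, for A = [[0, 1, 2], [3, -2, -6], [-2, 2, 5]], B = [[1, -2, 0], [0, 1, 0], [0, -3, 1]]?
Two matrices over a field are similar if and only if they have the same invariant factors.

Both A and B have characteristic polynomial (x - 1)^3 and minimal polynomial (x - 1)^2. Computing further, both have invariant factors x - 1, (x - 1)^2. Hence A and B are similar.

Yes.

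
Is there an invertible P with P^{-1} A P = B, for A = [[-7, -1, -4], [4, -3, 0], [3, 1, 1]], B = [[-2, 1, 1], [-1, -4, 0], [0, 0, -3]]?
Two matrices over a field are similar if and only if they have the same invariant factors.

Both A and B have characteristic polynomial (x + 3)^3 and minimal polynomial (x + 3)^3. Computing further, both have invariant factors (x + 3)^3. Hence A and B are similar.

Yes.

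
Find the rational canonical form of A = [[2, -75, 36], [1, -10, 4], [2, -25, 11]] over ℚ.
R = [[0, 0, 25], [1, 0, 5], [0, 1, 3]]

The invariant factors of A (the non-unit diagonal entries of the Smith normal form of xI - A over ℚ[x]) are (x - 5)(x^2 + 2x + 5), each dividing the next. The characteristic polynomial is their product, (x - 5)(x^2 + 2x + 5).

The rational canonical form is the block-diagonal matrix of companion matrices C(f_i):
R = [[0, 0, 25], [1, 0, 5], [0, 1, 3]].

Note the characteristic polynomial does not split into linear factors over ℚ, so A has no Jordan form over ℚ; the rational canonical form exists over any field.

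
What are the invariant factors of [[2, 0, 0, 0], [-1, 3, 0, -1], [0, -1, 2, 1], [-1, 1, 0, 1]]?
(x - 2)^2, (x - 2)^2

The Jordan structure of A has elementary divisors (x - 2)^2, (x - 2)^2. Arranging the block sizes at each eigenvalue in decreasing order and taking row products gives the invariant factors.

Invariant factors (smallest first, each dividing the next): (x - 2)^2, (x - 2)^2.

Check: the last factor (x - 2)^2 is the minimal polynomial, and the product (x - 2)^4 is the characteristic polynomial.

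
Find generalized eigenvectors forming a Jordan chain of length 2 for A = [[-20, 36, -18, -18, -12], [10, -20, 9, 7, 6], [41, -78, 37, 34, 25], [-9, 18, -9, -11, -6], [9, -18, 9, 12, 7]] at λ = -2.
v_1 = [[7, -4, -16, 3, -3]]^T, v_2 = [[0, 1, 2, 0, 0]]^T

We seek v_1 ∈ ker((A + 2I)^2) \ ker(A + 2I), then set v_{i+1} = (A + 2I) v_i.

One such chain is v_1 = [[7, -4, -16, 3, -3]]^T, v_2 = [[0, 1, 2, 0, 0]]^T. Check: (A + 2I) v_2 = [[0, 0, 0, 0, 0]]^T = 0.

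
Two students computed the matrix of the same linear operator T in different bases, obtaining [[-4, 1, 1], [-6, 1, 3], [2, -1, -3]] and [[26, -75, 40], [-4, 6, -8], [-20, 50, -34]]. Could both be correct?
No.

trace(A) = -6 but trace(B) = -2. The trace is a similarity invariant, so A and B are not similar.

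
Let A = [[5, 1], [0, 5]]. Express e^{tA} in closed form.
A has Jordan form J = [[5, 1], [0, 5]] with A = PJP^{-1}, so e^{tA} = P e^{tJ} P^{-1}.

For a Jordan block J_k(λ), e^{tJ_k(λ)} = e^{λt} · (I + tN + t^2 N^2/2! + ... + t^{k-1} N^{k-1}/(k-1)!) where N is the nilpotent superdiagonal part.

Assembling the blocks and conjugating back gives the entries of e^{tA} as shown above.

e^{tA} = [[e^{5*t}, t*e^{5*t}], [0, e^{5*t}]]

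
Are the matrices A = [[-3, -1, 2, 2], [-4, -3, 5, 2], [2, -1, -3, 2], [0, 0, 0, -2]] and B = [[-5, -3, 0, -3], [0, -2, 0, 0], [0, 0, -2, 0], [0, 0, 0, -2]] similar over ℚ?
No.

Both have characteristic polynomial (x + 2)^3(x + 5), but the minimal polynomial of A is (x + 2)^2(x + 5) while the minimal polynomial of B is (x + 2)(x + 5). The minimal polynomial is a similarity invariant, so A and B are not similar.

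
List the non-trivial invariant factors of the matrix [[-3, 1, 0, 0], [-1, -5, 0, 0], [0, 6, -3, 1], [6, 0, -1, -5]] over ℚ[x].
The Jordan structure of A has elementary divisors (x + 4)^2, (x + 4)^2. Arranging the block sizes at each eigenvalue in decreasing order and taking row products gives the invariant factors.

Invariant factors (smallest first, each dividing the next): (x + 4)^2, (x + 4)^2.

Check: the last factor (x + 4)^2 is the minimal polynomial, and the product (x + 4)^4 is the characteristic polynomial.

(x + 4)^2, (x + 4)^2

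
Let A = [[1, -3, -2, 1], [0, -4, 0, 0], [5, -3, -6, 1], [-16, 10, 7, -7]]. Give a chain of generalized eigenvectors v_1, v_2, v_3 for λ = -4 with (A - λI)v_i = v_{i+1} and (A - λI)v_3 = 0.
v_1 = [[2, 1, 2, -4]]^T, v_2 = [[-1, 0, -1, 4]]^T, v_3 = [[1, 0, 1, -3]]^T

We seek v_1 ∈ ker((A + 4I)^3) \ ker((A + 4I)^2), then set v_{i+1} = (A + 4I) v_i.

One such chain is v_1 = [[2, 1, 2, -4]]^T, v_2 = [[-1, 0, -1, 4]]^T, v_3 = [[1, 0, 1, -3]]^T. Check: (A + 4I) v_3 = [[0, 0, 0, 0]]^T = 0.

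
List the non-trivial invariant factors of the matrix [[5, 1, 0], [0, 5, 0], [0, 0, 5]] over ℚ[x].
The Jordan structure of A has elementary divisors (x - 5)^2, (x - 5). Arranging the block sizes at each eigenvalue in decreasing order and taking row products gives the invariant factors.

Invariant factors (smallest first, each dividing the next): x - 5, (x - 5)^2.

Check: the last factor (x - 5)^2 is the minimal polynomial, and the product (x - 5)^3 is the characteristic polynomial.

x - 5, (x - 5)^2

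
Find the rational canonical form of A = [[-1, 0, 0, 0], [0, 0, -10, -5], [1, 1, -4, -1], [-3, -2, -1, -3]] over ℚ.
The invariant factors of A (the non-unit diagonal entries of the Smith normal form of xI - A over ℚ[x]) are x + 1, (x + 1)^2(x + 5), each dividing the next. The characteristic polynomial is their product, (x + 1)^3(x + 5).

The rational canonical form is the block-diagonal matrix of companion matrices C(f_i):
R = [[-1, 0, 0, 0], [0, 0, 0, -5], [0, 1, 0, -11], [0, 0, 1, -7]].

R = [[-1, 0, 0, 0], [0, 0, 0, -5], [0, 1, 0, -11], [0, 0, 1, -7]]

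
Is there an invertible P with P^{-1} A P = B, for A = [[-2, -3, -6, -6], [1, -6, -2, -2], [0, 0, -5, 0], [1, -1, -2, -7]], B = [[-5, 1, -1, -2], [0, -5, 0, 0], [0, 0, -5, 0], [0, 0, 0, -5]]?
Yes.

Two matrices over a field are similar if and only if they have the same invariant factors.

Both A and B have characteristic polynomial (x + 5)^4 and minimal polynomial (x + 5)^2. Computing further, both have invariant factors x + 5, x + 5, (x + 5)^2. Hence A and B are similar.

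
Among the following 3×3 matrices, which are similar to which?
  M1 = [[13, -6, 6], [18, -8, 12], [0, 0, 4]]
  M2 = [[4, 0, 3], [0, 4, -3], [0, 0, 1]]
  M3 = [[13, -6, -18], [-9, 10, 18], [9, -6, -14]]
Characteristic polynomials: χ_{M1} = (x - 4)^2(x - 1), χ_{M2} = (x - 4)^2(x - 1), χ_{M3} = (x - 4)^2(x - 1).

{M1, M2, M3}: invariant factors x - 4, (x - 4)(x - 1).

Matrices are similar if and only if their invariant-factor lists agree; the partition into similarity classes is {M1, M2, M3}.

1 class: {M1, M2, M3}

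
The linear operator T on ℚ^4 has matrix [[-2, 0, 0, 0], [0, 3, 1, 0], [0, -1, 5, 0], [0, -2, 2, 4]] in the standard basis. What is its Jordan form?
J = [[-2, 0, 0, 0], [0, 4, 1, 0], [0, 0, 4, 0], [0, 0, 0, 4]]

The characteristic polynomial is det(xI - A) = (x - 4)^3(x + 2), so the eigenvalues are -2 (algebraic multiplicity 1), 4 (algebraic multiplicity 3).

For λ = -2: algebraic multiplicity 1 gives one 1×1 block.

For λ = 4: rank(A - 4I) = 2, rank((A - 4I)^2) = 1. The eigenspace has dimension 4 - 2 = 2, so there are 2 Jordan blocks; the rank sequence gives block sizes [2, 1].

Assembling the blocks gives the Jordan form J above.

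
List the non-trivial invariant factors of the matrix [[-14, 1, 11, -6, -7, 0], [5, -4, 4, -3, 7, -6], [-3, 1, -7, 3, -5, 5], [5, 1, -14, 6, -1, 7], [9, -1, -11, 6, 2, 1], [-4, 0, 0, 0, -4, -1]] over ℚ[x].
The Jordan structure of A has elementary divisors (x + 3)^2, (x + 3)^2, (x + 3)^2. Arranging the block sizes at each eigenvalue in decreasing order and taking row products gives the invariant factors.

Invariant factors (smallest first, each dividing the next): (x + 3)^2, (x + 3)^2, (x + 3)^2.

Check: the last factor (x + 3)^2 is the minimal polynomial, and the product (x + 3)^6 is the characteristic polynomial.

(x + 3)^2, (x + 3)^2, (x + 3)^2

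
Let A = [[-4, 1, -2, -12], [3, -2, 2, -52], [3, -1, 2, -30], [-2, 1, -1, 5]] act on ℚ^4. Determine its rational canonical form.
The invariant factors of A (the non-unit diagonal entries of the Smith normal form of xI - A over ℚ[x]) are x(x - 3)^2(x + 5), each dividing the next. The characteristic polynomial is their product, x(x - 3)^2(x + 5).

The rational canonical form is the block-diagonal matrix of companion matrices C(f_i):
R = [[0, 0, 0, 0], [1, 0, 0, -45], [0, 1, 0, 21], [0, 0, 1, 1]].

R = [[0, 0, 0, 0], [1, 0, 0, -45], [0, 1, 0, 21], [0, 0, 1, 1]]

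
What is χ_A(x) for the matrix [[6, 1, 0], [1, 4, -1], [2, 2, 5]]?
χ_A(x) = (x - 5)^3

xI - A = [[x - 6, -1, 0], [-1, x - 4, 1], [-2, -2, x - 5]].

Expanding det(xI - A) along the first row:
det(xI - A) = + (x - 6)·det([[x - 4, 1], [-2, x - 5]]) - (-1)·det([[-1, 1], [-2, x - 5]]) + (0)·det([[-1, x - 4], [-2, -2]]).

Evaluating gives χ_A(x) = x^3 - 15x^2 + 75x - 125 = (x - 5)^3.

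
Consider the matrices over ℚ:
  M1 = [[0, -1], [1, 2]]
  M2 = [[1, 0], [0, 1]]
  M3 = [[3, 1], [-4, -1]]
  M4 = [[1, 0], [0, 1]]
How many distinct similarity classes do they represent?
2 classes: {M1, M3}, {M2, M4}

Characteristic polynomials: χ_{M1} = (x - 1)^2, χ_{M2} = (x - 1)^2, χ_{M3} = (x - 1)^2, χ_{M4} = (x - 1)^2.

{M1, M3}: invariant factors (x - 1)^2.

{M2, M4}: invariant factors x - 1, x - 1.

Matrices are similar if and only if their invariant-factor lists agree; the partition into similarity classes is {M1, M3}, {M2, M4}.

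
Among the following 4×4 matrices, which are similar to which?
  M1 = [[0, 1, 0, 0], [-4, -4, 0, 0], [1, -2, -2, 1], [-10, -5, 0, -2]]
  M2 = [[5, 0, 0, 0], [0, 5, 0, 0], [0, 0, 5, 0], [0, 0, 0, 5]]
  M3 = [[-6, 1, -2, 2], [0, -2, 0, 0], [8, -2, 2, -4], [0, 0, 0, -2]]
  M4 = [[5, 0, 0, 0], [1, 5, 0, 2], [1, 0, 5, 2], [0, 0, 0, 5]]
4 classes: {M1}, {M2}, {M3}, {M4}

Characteristic polynomials: χ_{M1} = (x + 2)^4, χ_{M2} = (x - 5)^4, χ_{M3} = (x + 2)^4, χ_{M4} = (x - 5)^4.

{M1}: invariant factors (x + 2)^2, (x + 2)^2.

{M2}: invariant factors x - 5, x - 5, x - 5, x - 5.

{M3}: invariant factors x + 2, x + 2, (x + 2)^2.

{M4}: invariant factors x - 5, x - 5, (x - 5)^2.

Matrices are similar if and only if their invariant-factor lists agree; the partition into similarity classes is {M1}, {M2}, {M3}, {M4}.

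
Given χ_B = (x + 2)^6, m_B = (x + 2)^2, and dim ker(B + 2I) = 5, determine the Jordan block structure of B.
Jordan blocks: (-2, 2), (-2, 1), (-2, 1), (-2, 1), (-2, 1)

λ = -2: algebraic multiplicity 6 (exponent in χ_B), largest block size 2 (exponent in m_B), 5 blocks (geometric multiplicity). These force block sizes [2, 1, 1, 1, 1].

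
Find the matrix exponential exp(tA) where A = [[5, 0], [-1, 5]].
A has Jordan form J = [[5, 1], [0, 5]] with A = PJP^{-1}, so e^{tA} = P e^{tJ} P^{-1}.

For a Jordan block J_k(λ), e^{tJ_k(λ)} = e^{λt} · (I + tN + t^2 N^2/2! + ... + t^{k-1} N^{k-1}/(k-1)!) where N is the nilpotent superdiagonal part.

Assembling the blocks and conjugating back gives the entries of e^{tA} as shown above.

e^{tA} = [[e^{5*t}, 0], [-t*e^{5*t}, e^{5*t}]]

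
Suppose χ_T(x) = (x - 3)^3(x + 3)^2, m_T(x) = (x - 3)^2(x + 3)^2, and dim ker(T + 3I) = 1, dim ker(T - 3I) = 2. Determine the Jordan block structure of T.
Jordan blocks: (-3, 2), (3, 2), (3, 1)

λ = -3: algebraic multiplicity 2 (exponent in χ_T), largest block size 2 (exponent in m_T), 1 block (geometric multiplicity). This forces block sizes [2].
λ = 3: algebraic multiplicity 3 (exponent in χ_T), largest block size 2 (exponent in m_T), 2 blocks (geometric multiplicity). These force block sizes [2, 1].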